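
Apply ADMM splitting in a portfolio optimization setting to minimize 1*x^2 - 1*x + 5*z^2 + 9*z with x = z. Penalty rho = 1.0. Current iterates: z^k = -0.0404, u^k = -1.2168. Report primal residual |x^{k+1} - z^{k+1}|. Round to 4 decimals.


ADMM iteration with rho = 1.0, z^k = -0.0404, u^k = -1.2168
Step 1: x-update.
Minimize 1*x^2 - 1*x + (1.0/2)*(x + 0.0404 - 1.2168)^2
FOC: (2*1 + 1.0)*x = 1 + 1.0*(-0.0404 + 1.2168)
x^{k+1} = 0.7255
Step 2: z-update.
Minimize 5*z^2 + 9*z + (1.0/2)*(0.7255 - z - 1.2168)^2
FOC: (2*5 + 1.0)*z = -9 + 1.0*(0.7255 - 1.2168)
z^{k+1} = -0.8628
Step 3: u-update.
u^{k+1} = -1.2168 + 0.7255 + 0.8628 = 0.3715
Step 4: Primal residual = |0.7255 + 0.8628| = 1.5883


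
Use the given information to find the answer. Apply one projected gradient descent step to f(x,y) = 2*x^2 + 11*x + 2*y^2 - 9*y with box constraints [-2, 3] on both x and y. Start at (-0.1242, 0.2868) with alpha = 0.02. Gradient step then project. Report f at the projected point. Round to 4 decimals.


Step 1: Compute gradient at (-0.1242, 0.2868).
grad_x = 2*2*-0.1242 + 11 = 10.5032
grad_y = 2*2*0.2868 - 9 = -7.8528
Step 2: Gradient step.
x_raw = -0.1242 - 0.02*10.5032 = -0.3343
y_raw = 0.2868 - 0.02*-7.8528 = 0.4439
Step 3: Project onto [-2, 3].
x_proj = clip(-0.3343) = -0.3343
y_proj = clip(0.4439) = 0.4439
Step 4: Evaluate f.
f(-0.3343, 0.4439) = -7.0541


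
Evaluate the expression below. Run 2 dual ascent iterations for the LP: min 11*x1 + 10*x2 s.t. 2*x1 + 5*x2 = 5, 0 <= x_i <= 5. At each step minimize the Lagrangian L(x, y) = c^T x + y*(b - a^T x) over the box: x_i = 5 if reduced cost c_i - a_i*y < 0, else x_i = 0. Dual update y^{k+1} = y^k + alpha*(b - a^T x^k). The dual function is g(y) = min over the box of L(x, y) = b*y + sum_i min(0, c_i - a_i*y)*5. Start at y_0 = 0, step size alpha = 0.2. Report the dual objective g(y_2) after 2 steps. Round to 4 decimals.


Dual ascent for LP: min 11*x1 + 10*x2, 2*x1 + 5*x2 = 5, 0 <= x_i <= 5
Step 1: y^k = 0.0, reduced costs: (11.0, 10.0)
  x^k = (0.0, 0.0), subgradient = b - a^T x = 5.0
  y^{k+1} = 0.0 + 0.2*5.0 = 1.0
Step 2: y^k = 1.0, reduced costs: (9.0, 5.0)
  x^k = (0.0, 0.0), subgradient = b - a^T x = 5.0
  y^{k+1} = 1.0 + 0.2*5.0 = 2.0
Dual objective at y_2 = 2.0: reduced costs (7.0, 0.0), box minimizer x = (0.0, 0.0)
g(y_2) = b*y + (c1 - a1*y)*x1 + (c2 - a2*y)*x2 = 5*2.0 + 7.0*0.0 + 0.0*0.0 = 10.0 + 0.0 + 0.0 = 10.0


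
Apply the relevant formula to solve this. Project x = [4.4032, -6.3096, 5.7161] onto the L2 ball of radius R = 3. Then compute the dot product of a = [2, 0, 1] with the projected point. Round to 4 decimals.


Step 1: Compute ||x|| (intermediates to 6 decimals).
||x|| = sqrt(4.4032^2 + (-6.3096)^2 + 5.7161^2) = 9.585042
Step 2: Project.
Since ||x|| > R, scale = R/||x|| = 3/9.585042 = 0.312988, proj(x) = scale * x
proj(x) = [1.378149, -1.974829, 1.789071]
Step 3: Dot product.
a^T * proj(x) = 2*1.378149 + 0*(-1.974829) + 1*1.789071 = 4.5454


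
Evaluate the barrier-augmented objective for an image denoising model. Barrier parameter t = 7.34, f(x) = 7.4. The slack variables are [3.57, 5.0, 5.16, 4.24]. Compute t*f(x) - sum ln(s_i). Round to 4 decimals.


Step 1: Compute log-barrier.
ln values: [1.2726, 1.6094, 1.6409, 1.4446]
phi = -(1.2726 + 1.6094 + 1.6409 + 1.4446) = -5.9675
Step 2: Compute augmented objective.
t*f(x) = 7.34*7.4 = 54.316
Total = 54.316 - 5.9675 = 48.3485


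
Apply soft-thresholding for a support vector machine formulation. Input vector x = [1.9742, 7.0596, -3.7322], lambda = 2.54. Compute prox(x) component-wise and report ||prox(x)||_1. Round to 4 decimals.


Soft-thresholding with lambda = 2.54:
prox(1.9742) = sign(1.9742)*max(|1.9742| - 2.54, 0) = 0.0
prox(7.0596) = sign(7.0596)*max(|7.0596| - 2.54, 0) = 4.5196
prox(-3.7322) = sign(-3.7322)*max(|-3.7322| - 2.54, 0) = -1.1922
prox(x) = [0.0, 4.5196, -1.1922]
||prox(x)||_1 = 0.0 + 4.5196 + 1.1922 = 5.7118


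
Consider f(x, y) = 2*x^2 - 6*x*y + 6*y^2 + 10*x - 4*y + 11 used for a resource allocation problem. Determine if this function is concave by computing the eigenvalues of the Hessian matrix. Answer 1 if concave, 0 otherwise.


The Hessian of f(x,y) = 2*x^2 - 6*x*y + 6*y^2 + 10*x - 4*y + 11 is:
H = [[4, -6], [-6, 12]]
Trace = 4 + 12 = 16
Determinant = 4*12 - (-6)^2 = 12
Discriminant = (16)^2 - 4*12 = 208.0
Eigenvalues: lambda_1 = 0.7889, lambda_2 = 15.2111
The function is not concave.

0


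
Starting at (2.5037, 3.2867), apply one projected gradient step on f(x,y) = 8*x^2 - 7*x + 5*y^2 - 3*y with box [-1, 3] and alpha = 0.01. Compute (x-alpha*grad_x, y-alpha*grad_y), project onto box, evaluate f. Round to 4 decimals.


Step 1: Compute gradient at (2.5037, 3.2867).
grad_x = 2*8*2.5037 - 7 = 33.0592
grad_y = 2*5*3.2867 - 3 = 29.867
Step 2: Gradient step.
x_raw = 2.5037 - 0.01*33.0592 = 2.1731
y_raw = 3.2867 - 0.01*29.867 = 2.988
Step 3: Project onto [-1, 3].
x_proj = clip(2.1731) = 2.1731
y_proj = clip(2.988) = 2.988
Step 4: Evaluate f.
f(2.1731, 2.988) = 58.245


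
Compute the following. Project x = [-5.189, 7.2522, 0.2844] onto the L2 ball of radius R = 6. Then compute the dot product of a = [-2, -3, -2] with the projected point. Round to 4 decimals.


Step 1: Compute ||x|| (intermediates to 6 decimals).
||x|| = sqrt((-5.189)^2 + 7.2522^2 + 0.2844^2) = 8.92194
Step 2: Project.
Since ||x|| > R, scale = R/||x|| = 6/8.92194 = 0.672499, proj(x) = scale * x
proj(x) = [-3.489597, 4.877097, 0.191259]
Step 3: Dot product.
a^T * proj(x) = -2*(-3.489597) - 3*4.877097 - 2*0.191259 = -8.0346


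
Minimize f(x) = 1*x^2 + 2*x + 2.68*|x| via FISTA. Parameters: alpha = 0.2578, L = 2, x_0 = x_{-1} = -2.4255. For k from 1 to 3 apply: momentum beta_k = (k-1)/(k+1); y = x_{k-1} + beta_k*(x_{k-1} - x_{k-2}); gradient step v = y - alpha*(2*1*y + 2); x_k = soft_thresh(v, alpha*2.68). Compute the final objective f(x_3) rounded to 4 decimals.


FISTA on f(x) = 1*x^2 + 2*x + 2.68*|x|
L = 2, alpha = 0.2578
Iteration 1: beta = 0.0, y = -2.4255 + 0.0*(-2.4255 + 2.4255) = -2.4255
  grad(y) = -2.851, v = y - alpha*grad = -1.6905
  prox(v) = soft_thresh(-1.6905, 0.6909) = -0.9996
Iteration 2: beta = 0.3333, y = -0.9996 + 0.3333*(-0.9996 + 2.4255) = -0.5243
  grad(y) = 0.9514, v = y - alpha*grad = -0.7696
  prox(v) = soft_thresh(-0.7696, 0.6909) = -0.0787
Iteration 3: beta = 0.5, y = -0.0787 + 0.5*(-0.0787 + 0.9996) = 0.3818
  grad(y) = 2.7636, v = y - alpha*grad = -0.3307
  prox(v) = soft_thresh(-0.3307, 0.6909) = 0.0
f(x_3) = 1*0.0^2 + 2*0.0 + 2.68*|0.0| = 0.0


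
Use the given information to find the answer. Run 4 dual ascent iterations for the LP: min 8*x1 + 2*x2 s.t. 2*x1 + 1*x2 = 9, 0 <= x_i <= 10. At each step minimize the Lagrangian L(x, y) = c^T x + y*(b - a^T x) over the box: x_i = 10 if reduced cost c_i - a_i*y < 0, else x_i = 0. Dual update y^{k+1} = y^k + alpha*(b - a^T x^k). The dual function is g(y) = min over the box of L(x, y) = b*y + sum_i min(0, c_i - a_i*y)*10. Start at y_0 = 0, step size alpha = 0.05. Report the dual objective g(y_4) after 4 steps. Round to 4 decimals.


Dual ascent for LP: min 8*x1 + 2*x2, 2*x1 + 1*x2 = 9, 0 <= x_i <= 10
Step 1: y^k = 0.0, reduced costs: (8.0, 2.0)
  x^k = (0.0, 0.0), subgradient = b - a^T x = 9.0
  y^{k+1} = 0.0 + 0.05*9.0 = 0.45
Step 2: y^k = 0.45, reduced costs: (7.1, 1.55)
  x^k = (0.0, 0.0), subgradient = b - a^T x = 9.0
  y^{k+1} = 0.45 + 0.05*9.0 = 0.9
Step 3: y^k = 0.9, reduced costs: (6.2, 1.1)
  x^k = (0.0, 0.0), subgradient = b - a^T x = 9.0
  y^{k+1} = 0.9 + 0.05*9.0 = 1.35
Step 4: y^k = 1.35, reduced costs: (5.3, 0.65)
  x^k = (0.0, 0.0), subgradient = b - a^T x = 9.0
  y^{k+1} = 1.35 + 0.05*9.0 = 1.8
Dual objective at y_4 = 1.8: reduced costs (4.4, 0.2), box minimizer x = (0.0, 0.0)
g(y_4) = b*y + (c1 - a1*y)*x1 + (c2 - a2*y)*x2 = 9*1.8 + 4.4*0.0 + 0.2*0.0 = 16.2 + 0.0 + 0.0 = 16.2


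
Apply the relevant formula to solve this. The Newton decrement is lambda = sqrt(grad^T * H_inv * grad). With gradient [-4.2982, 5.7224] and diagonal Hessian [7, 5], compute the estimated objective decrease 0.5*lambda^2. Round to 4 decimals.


Step 1: H is diagonal, so H^(-1) * g = [-0.614, 1.1445].
Step 2: g^T H^(-1) g = sum_i g_i^2 / H_ii
  = (-4.2982)^2/7 + (5.7224)^2/5
  = 2.6392 + 6.5492 = 9.1884
Step 3: Objective decrease = 0.5 * g^T H^(-1) g = 4.5942


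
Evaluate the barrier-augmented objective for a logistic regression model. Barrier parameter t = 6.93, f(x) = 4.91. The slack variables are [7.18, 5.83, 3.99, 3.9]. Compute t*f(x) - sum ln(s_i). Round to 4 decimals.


Step 1: Compute log-barrier.
ln values: [1.9713, 1.763, 1.3838, 1.361]
phi = -(1.9713 + 1.763 + 1.3838 + 1.361) = -6.4791
Step 2: Compute augmented objective.
t*f(x) = 6.93*4.91 = 34.0263
Total = 34.0263 - 6.4791 = 27.5472


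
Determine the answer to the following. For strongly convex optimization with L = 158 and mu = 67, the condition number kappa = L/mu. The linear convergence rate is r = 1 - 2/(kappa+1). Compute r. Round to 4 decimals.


Step 1: Compute the condition number.
kappa = L/mu = 158/67 = 2.3582
Step 2: Compute the convergence rate.
r = 1 - 2/(kappa + 1) = 1 - 2*mu/(L + mu) = (L - mu)/(L + mu) = 91/225 = 0.4044


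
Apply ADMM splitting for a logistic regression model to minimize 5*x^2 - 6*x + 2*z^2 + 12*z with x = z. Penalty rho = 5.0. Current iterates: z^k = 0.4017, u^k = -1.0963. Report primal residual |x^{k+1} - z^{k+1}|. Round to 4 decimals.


ADMM iteration with rho = 5.0, z^k = 0.4017, u^k = -1.0963
Step 1: x-update.
Minimize 5*x^2 - 6*x + (5.0/2)*(x - 0.4017 - 1.0963)^2
FOC: (2*5 + 5.0)*x = 6 + 5.0*(0.4017 + 1.0963)
x^{k+1} = 0.8993
Step 2: z-update.
Minimize 2*z^2 + 12*z + (5.0/2)*(0.8993 - z - 1.0963)^2
FOC: (2*2 + 5.0)*z = -12 + 5.0*(0.8993 - 1.0963)
z^{k+1} = -1.4428
Step 3: u-update.
u^{k+1} = -1.0963 + 0.8993 + 1.4428 = 1.2458
Step 4: Primal residual = |0.8993 + 1.4428| = 2.3421


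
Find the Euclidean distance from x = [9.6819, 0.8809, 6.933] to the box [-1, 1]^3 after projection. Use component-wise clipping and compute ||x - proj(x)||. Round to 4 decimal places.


Project each component onto [-1, 1].
clip(9.6819) = 1.0, clip(0.8809) = 0.8809, clip(6.933) = 1.0
Projection = [1.0, 0.8809, 1.0]
Squared diffs: [75.3754, 0.0, 35.2005]
Distance = sqrt(110.5759) = 10.5155


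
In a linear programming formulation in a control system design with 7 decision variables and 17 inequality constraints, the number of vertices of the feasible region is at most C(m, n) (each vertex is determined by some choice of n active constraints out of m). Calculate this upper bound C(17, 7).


Each vertex corresponds to some choice of n active constraints out of m, so the number of vertices is at most C(m, n) = m! / (n!(m-n)!).
m = 17, n = 7
Numerator: 17 * 16 * 15 * 14 * 13 * 12 * 11
Denominator: 7! = 5040
C(17, 7) = 19448


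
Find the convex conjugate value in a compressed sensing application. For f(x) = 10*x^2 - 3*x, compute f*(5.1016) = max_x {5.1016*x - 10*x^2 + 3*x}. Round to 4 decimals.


f*(y) = sup_x {y*x - a*x^2 - b*x} = sup_x {(y-b)*x - a*x^2}
FOC: (y - b) - 2a*x = 0 => x* = (y - b)/(2a)
x* = (5.1016 + 3)/(2*10) = 0.4051
f*(5.1016) = (y-b)^2/(4a) = (5.1016 + 3)^2/(4*10)
= 65.6359/40 = 1.6409


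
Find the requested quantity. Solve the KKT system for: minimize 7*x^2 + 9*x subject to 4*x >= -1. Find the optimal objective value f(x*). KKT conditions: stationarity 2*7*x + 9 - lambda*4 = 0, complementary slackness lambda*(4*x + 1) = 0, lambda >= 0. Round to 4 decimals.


Step 1: Try lambda = 0 (constraint inactive).
x_unc = -9/(2*7) = -0.6429
Check: 4*-0.6429 = -2.5716 < -1 -- violated!
Step 2: Constraint must be active: 4*x = -1
x* = -1/4 = -0.25
lambda = (2*7*(-0.25) + 9)/4 = 1.375
Step 3: Compute optimal value.
f(x*) = 7*(-0.25)^2 + 9*(-0.25) = -1.8125


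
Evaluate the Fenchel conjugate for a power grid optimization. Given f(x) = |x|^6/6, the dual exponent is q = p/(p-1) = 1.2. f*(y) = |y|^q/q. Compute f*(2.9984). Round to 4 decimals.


The conjugate exponent q satisfies 1/p + 1/q = 1.
p = 6, so q = 6/(6 - 1) = 1.2
|y|^q = 2.9984^1.2 = 3.7348
f*(2.9984) = 3.7348 / 1.2 = 3.1123


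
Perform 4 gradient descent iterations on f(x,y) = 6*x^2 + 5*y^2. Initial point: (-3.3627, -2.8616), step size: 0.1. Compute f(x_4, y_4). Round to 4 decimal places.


Gradient descent on f(x,y) = 6*x^2 + 5*y^2.
Starting point: (-3.3627, -2.8616), alpha = 0.1
Step 1: grad_x = 2*6*-3.3627 = -40.3524, grad_y = 2*5*-2.8616 = -28.616
  x_1 = -3.3627 - 0.1*-40.3524 = 0.6725
  y_1 = -2.8616 - 0.1*-28.616 = 0.0
Step 2: grad_x = 2*6*0.6725 = 8.0705, grad_y = 2*5*0.0 = 0.0
  x_2 = 0.6725 - 0.1*8.0705 = -0.1345
  y_2 = 0.0 - 0.1*0.0 = 0.0
Step 3: grad_x = 2*6*-0.1345 = -1.6141, grad_y = 2*5*0.0 = 0.0
  x_3 = -0.1345 - 0.1*-1.6141 = 0.0269
  y_3 = 0.0 - 0.1*0.0 = 0.0
Step 4: grad_x = 2*6*0.0269 = 0.3228, grad_y = 2*5*0.0 = 0.0
  x_4 = 0.0269 - 0.1*0.3228 = -0.0054
  y_4 = 0.0 - 0.1*0.0 = 0.0
f(-0.0054, 0.0) = 6*(-0.0054)^2 + 5*0.0^2 = 0.0002


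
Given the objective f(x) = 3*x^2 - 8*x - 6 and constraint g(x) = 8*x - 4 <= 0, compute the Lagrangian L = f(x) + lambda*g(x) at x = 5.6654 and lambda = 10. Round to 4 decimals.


Step 1: Evaluate f(x).
f(5.6654) = 3*5.6654^2 - 8*5.6654 - 6 = 44.9671
Step 2: Evaluate g(x).
g(5.6654) = 8*5.6654 - 4 = 41.3232
Step 3: Compute Lagrangian.
L = 44.9671 + 10*41.3232 = 458.1991


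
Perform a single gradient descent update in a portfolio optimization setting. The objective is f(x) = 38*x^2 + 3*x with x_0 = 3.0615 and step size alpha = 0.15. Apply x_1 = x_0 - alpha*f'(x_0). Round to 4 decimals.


We compute the gradient at x_0 and apply the update.
f'(x) = 76*x + 3
f'(3.0615) = 76*3.0615 + 3 = 235.674
x_1 = 3.0615 - 0.15*235.674 = -32.2896


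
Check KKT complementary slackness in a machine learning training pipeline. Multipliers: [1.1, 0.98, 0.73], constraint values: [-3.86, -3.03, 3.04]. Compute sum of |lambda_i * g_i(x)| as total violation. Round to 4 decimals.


KKT complementary slackness check:
lambda_1 * g_1 = 1.1 * -3.86 = -4.246
lambda_2 * g_2 = 0.98 * -3.03 = -2.9694
lambda_3 * g_3 = 0.73 * 3.04 = 2.2192
Total violation = 4.246 + 2.9694 + 2.2192 = 9.4346


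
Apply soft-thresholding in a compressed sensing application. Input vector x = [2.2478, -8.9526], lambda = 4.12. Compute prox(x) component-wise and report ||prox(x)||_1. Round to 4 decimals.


Soft-thresholding with lambda = 4.12:
prox(2.2478) = sign(2.2478)*max(|2.2478| - 4.12, 0) = 0.0
prox(-8.9526) = sign(-8.9526)*max(|-8.9526| - 4.12, 0) = -4.8326
prox(x) = [0.0, -4.8326]
||prox(x)||_1 = 0.0 + 4.8326 = 4.8326


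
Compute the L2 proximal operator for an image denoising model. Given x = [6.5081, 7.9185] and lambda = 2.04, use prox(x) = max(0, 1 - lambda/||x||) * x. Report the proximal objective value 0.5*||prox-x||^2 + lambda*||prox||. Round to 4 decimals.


Step 1: Compute ||x||.
||x|| = 10.2498
Step 2: Compute scaling factor.
scale = max(0, 1 - 2.04/10.2498) = 0.801
Step 3: prox(x) = [5.2128, 6.3425]
||prox(x)|| = 8.2098
Step 4: Proximal objective.
0.5*||prox-x||^2 = 2.0808
lambda*||prox|| = 16.748
Total = 18.8288


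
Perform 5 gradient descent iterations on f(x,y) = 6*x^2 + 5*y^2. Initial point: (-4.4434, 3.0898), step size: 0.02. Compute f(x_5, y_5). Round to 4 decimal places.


Gradient descent on f(x,y) = 6*x^2 + 5*y^2.
Starting point: (-4.4434, 3.0898), alpha = 0.02
Step 1: grad_x = 2*6*-4.4434 = -53.3208, grad_y = 2*5*3.0898 = 30.898
  x_1 = -4.4434 - 0.02*-53.3208 = -3.377
  y_1 = 3.0898 - 0.02*30.898 = 2.4718
Step 2: grad_x = 2*6*-3.377 = -40.5238, grad_y = 2*5*2.4718 = 24.7184
  x_2 = -3.377 - 0.02*-40.5238 = -2.5665
  y_2 = 2.4718 - 0.02*24.7184 = 1.9775
Step 3: grad_x = 2*6*-2.5665 = -30.7981, grad_y = 2*5*1.9775 = 19.7747
  x_3 = -2.5665 - 0.02*-30.7981 = -1.9505
  y_3 = 1.9775 - 0.02*19.7747 = 1.582
Step 4: grad_x = 2*6*-1.9505 = -23.4066, grad_y = 2*5*1.582 = 15.8198
  x_4 = -1.9505 - 0.02*-23.4066 = -1.4824
  y_4 = 1.582 - 0.02*15.8198 = 1.2656
Step 5: grad_x = 2*6*-1.4824 = -17.789, grad_y = 2*5*1.2656 = 12.6558
  x_5 = -1.4824 - 0.02*-17.789 = -1.1266
  y_5 = 1.2656 - 0.02*12.6558 = 1.0125
f(-1.1266, 1.0125) = 6*(-1.1266)^2 + 5*1.0125^2 = 12.7413


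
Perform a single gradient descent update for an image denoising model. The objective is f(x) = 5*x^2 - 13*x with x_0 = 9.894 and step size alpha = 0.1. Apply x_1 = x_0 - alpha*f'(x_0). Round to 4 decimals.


We compute the gradient at x_0 and apply the update.
f'(x) = 10*x - 13
f'(9.894) = 10*9.894 - 13 = 85.94
x_1 = 9.894 - 0.1*85.94 = 1.3


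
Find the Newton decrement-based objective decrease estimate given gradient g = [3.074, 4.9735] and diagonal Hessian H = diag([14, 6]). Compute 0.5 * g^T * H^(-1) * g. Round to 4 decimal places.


Step 1: H is diagonal, so H^(-1) * g = [0.2196, 0.8289].
Step 2: g^T H^(-1) g = sum_i g_i^2 / H_ii
  = (3.074)^2/14 + (4.9735)^2/6
  = 0.675 + 4.1226 = 4.7976
Step 3: Objective decrease = 0.5 * g^T H^(-1) g = 2.3988


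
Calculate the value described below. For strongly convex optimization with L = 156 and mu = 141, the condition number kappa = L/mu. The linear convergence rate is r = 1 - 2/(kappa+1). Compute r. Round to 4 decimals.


Step 1: Compute the condition number.
kappa = L/mu = 156/141 = 1.1064
Step 2: Compute the convergence rate.
r = 1 - 2/(kappa + 1) = 1 - 2*mu/(L + mu) = (L - mu)/(L + mu) = 15/297 = 0.0505


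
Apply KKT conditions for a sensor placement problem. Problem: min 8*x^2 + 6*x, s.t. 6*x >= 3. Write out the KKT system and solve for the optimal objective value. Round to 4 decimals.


Step 1: Try lambda = 0 (constraint inactive).
x_unc = -6/(2*8) = -0.375
Check: 6*-0.375 = -2.25 < 3 -- violated!
Step 2: Constraint must be active: 6*x = 3
x* = 3/6 = 0.5
lambda = (2*8*0.5 + 6)/6 = 2.3333
Step 3: Compute optimal value.
f(x*) = 8*0.5^2 + 6*0.5 = 5.0


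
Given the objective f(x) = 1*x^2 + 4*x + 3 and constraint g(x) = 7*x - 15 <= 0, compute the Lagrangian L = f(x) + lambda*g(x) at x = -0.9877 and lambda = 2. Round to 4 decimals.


Step 1: Evaluate f(x).
f(-0.9877) = 1*(-0.9877)^2 + 4*(-0.9877) + 3 = 0.0248
Step 2: Evaluate g(x).
g(-0.9877) = 7*-0.9877 - 15 = -21.9139
Step 3: Compute Lagrangian.
L = 0.0248 + 2*-21.9139 = -43.803


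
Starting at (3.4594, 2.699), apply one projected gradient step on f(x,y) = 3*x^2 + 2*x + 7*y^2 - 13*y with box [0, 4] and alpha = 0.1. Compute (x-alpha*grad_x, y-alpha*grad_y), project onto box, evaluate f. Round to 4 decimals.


Step 1: Compute gradient at (3.4594, 2.699).
grad_x = 2*3*3.4594 + 2 = 22.7564
grad_y = 2*7*2.699 - 13 = 24.786
Step 2: Gradient step.
x_raw = 3.4594 - 0.1*22.7564 = 1.1838
y_raw = 2.699 - 0.1*24.786 = 0.2204
Step 3: Project onto [0, 4].
x_proj = clip(1.1838) = 1.1838
y_proj = clip(0.2204) = 0.2204
Step 4: Evaluate f.
f(1.1838, 0.2204) = 4.0462


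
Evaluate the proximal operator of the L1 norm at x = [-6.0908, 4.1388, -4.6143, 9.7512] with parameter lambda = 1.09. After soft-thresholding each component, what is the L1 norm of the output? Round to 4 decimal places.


Soft-thresholding with lambda = 1.09:
prox(-6.0908) = sign(-6.0908)*max(|-6.0908| - 1.09, 0) = -5.0008
prox(4.1388) = sign(4.1388)*max(|4.1388| - 1.09, 0) = 3.0488
prox(-4.6143) = sign(-4.6143)*max(|-4.6143| - 1.09, 0) = -3.5243
prox(9.7512) = sign(9.7512)*max(|9.7512| - 1.09, 0) = 8.6612
prox(x) = [-5.0008, 3.0488, -3.5243, 8.6612]
||prox(x)||_1 = 5.0008 + 3.0488 + 3.5243 + 8.6612 = 20.2351


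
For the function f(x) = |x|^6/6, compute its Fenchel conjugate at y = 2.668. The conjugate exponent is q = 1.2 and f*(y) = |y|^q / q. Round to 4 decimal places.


The conjugate exponent q satisfies 1/p + 1/q = 1.
p = 6, so q = 6/(6 - 1) = 1.2
|y|^q = 2.668^1.2 = 3.2466
f*(2.668) = 3.2466 / 1.2 = 2.7055


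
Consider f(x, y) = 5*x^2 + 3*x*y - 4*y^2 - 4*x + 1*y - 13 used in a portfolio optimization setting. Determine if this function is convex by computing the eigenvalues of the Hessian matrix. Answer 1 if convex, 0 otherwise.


The Hessian of f(x,y) = 5*x^2 + 3*x*y - 4*y^2 - 4*x + 1*y - 13 is:
H = [[10, 3], [3, -8]]
Trace = 10 - 8 = 2
Determinant = 10*-8 - (3)^2 = -89
Discriminant = (2)^2 - 4*-89 = 360.0
Eigenvalues: lambda_1 = -8.4868, lambda_2 = 10.4868
The function is not convex.

0


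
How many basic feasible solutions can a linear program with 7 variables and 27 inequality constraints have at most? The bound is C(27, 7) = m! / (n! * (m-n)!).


Each vertex corresponds to some choice of n active constraints out of m, so the number of vertices is at most C(m, n) = m! / (n!(m-n)!).
m = 27, n = 7
Numerator: 27 * 26 * 25 * 24 * 23 * 22 * 21
Denominator: 7! = 5040
C(27, 7) = 888030


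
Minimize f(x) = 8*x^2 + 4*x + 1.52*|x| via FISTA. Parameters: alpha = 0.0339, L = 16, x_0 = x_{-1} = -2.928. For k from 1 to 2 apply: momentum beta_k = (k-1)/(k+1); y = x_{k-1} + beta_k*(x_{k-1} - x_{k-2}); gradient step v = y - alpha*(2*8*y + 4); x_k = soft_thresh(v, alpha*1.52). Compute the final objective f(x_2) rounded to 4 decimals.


FISTA on f(x) = 8*x^2 + 4*x + 1.52*|x|
L = 16, alpha = 0.0339
Iteration 1: beta = 0.0, y = -2.928 + 0.0*(-2.928 + 2.928) = -2.928
  grad(y) = -42.848, v = y - alpha*grad = -1.4755
  prox(v) = soft_thresh(-1.4755, 0.0515) = -1.4239
Iteration 2: beta = 0.3333, y = -1.4239 + 0.3333*(-1.4239 + 2.928) = -0.9226
  grad(y) = -10.7611, v = y - alpha*grad = -0.5578
  prox(v) = soft_thresh(-0.5578, 0.0515) = -0.5062
f(x_2) = 8*(-0.5062)^2 + 4*(-0.5062) + 1.52*|-0.5062| = 0.7947


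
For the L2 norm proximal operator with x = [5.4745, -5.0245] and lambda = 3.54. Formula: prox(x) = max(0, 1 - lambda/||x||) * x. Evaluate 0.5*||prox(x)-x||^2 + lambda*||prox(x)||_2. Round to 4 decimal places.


Step 1: Compute ||x||.
||x|| = 7.4307
Step 2: Compute scaling factor.
scale = max(0, 1 - 3.54/7.4307) = 0.5236
Step 3: prox(x) = [2.8664, -2.6308]
||prox(x)|| = 3.8907
Step 4: Proximal objective.
0.5*||prox-x||^2 = 6.2658
lambda*||prox|| = 13.7731
Total = 20.039


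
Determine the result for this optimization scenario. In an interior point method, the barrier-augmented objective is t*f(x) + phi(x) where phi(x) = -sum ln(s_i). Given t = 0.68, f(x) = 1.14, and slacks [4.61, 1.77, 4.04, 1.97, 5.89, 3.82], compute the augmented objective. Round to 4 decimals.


Step 1: Compute log-barrier.
ln values: [1.5282, 0.571, 1.3962, 0.678, 1.7733, 1.3403]
phi = -(1.5282 + 0.571 + 1.3962 + 0.678 + 1.7733 + 1.3403) = -7.287
Step 2: Compute augmented objective.
t*f(x) = 0.68*1.14 = 0.7752
Total = 0.7752 - 7.287 = -6.5118


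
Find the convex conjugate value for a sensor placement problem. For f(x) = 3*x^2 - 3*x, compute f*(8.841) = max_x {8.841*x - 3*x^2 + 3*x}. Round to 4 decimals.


f*(y) = sup_x {y*x - a*x^2 - b*x} = sup_x {(y-b)*x - a*x^2}
FOC: (y - b) - 2a*x = 0 => x* = (y - b)/(2a)
x* = (8.841 + 3)/(2*3) = 1.9735
f*(8.841) = (y-b)^2/(4a) = (8.841 + 3)^2/(4*3)
= 140.2093/12 = 11.6841


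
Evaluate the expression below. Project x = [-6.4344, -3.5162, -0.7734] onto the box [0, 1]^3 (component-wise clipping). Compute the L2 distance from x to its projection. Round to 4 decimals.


Project each component onto [0, 1].
clip(-6.4344) = 0.0, clip(-3.5162) = 0.0, clip(-0.7734) = 0.0
Projection = [0.0, 0.0, 0.0]
Squared diffs: [41.4015, 12.3637, 0.5981]
Distance = sqrt(54.3633) = 7.3731


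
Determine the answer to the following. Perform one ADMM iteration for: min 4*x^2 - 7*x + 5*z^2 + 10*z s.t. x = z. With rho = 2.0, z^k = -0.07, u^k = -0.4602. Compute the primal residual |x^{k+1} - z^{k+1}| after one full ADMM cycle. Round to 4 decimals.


ADMM iteration with rho = 2.0, z^k = -0.07, u^k = -0.4602
Step 1: x-update.
Minimize 4*x^2 - 7*x + (2.0/2)*(x + 0.07 - 0.4602)^2
FOC: (2*4 + 2.0)*x = 7 + 2.0*(-0.07 + 0.4602)
x^{k+1} = 0.778
Step 2: z-update.
Minimize 5*z^2 + 10*z + (2.0/2)*(0.778 - z - 0.4602)^2
FOC: (2*5 + 2.0)*z = -10 + 2.0*(0.778 - 0.4602)
z^{k+1} = -0.7804
Step 3: u-update.
u^{k+1} = -0.4602 + 0.778 + 0.7804 = 1.0982
Step 4: Primal residual = |0.778 + 0.7804| = 1.5584


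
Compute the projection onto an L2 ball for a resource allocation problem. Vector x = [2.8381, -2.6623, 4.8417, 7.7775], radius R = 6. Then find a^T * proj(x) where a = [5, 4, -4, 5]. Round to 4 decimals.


Step 1: Compute ||x|| (intermediates to 6 decimals).
||x|| = sqrt(2.8381^2 + (-2.6623)^2 + 4.8417^2 + 7.7775^2) = 9.953603
Step 2: Project.
Since ||x|| > R, scale = R/||x|| = 6/9.953603 = 0.602797, proj(x) = scale * x
proj(x) = [1.710798, -1.604826, 2.918562, 4.688254]
Step 3: Dot product.
a^T * proj(x) = 5*1.710798 + 4*(-1.604826) - 4*2.918562 + 5*4.688254 = 13.9017


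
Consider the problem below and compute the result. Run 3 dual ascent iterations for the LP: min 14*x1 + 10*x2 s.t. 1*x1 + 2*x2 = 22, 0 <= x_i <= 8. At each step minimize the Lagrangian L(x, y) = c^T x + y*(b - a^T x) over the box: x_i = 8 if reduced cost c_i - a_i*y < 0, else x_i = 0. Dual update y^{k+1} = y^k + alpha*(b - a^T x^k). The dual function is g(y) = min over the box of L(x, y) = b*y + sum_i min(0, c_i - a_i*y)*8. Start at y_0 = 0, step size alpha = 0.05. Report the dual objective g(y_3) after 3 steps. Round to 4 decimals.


Dual ascent for LP: min 14*x1 + 10*x2, 1*x1 + 2*x2 = 22, 0 <= x_i <= 8
Step 1: y^k = 0.0, reduced costs: (14.0, 10.0)
  x^k = (0.0, 0.0), subgradient = b - a^T x = 22.0
  y^{k+1} = 0.0 + 0.05*22.0 = 1.1
Step 2: y^k = 1.1, reduced costs: (12.9, 7.8)
  x^k = (0.0, 0.0), subgradient = b - a^T x = 22.0
  y^{k+1} = 1.1 + 0.05*22.0 = 2.2
Step 3: y^k = 2.2, reduced costs: (11.8, 5.6)
  x^k = (0.0, 0.0), subgradient = b - a^T x = 22.0
  y^{k+1} = 2.2 + 0.05*22.0 = 3.3
Dual objective at y_3 = 3.3: reduced costs (10.7, 3.4), box minimizer x = (0.0, 0.0)
g(y_3) = b*y + (c1 - a1*y)*x1 + (c2 - a2*y)*x2 = 22*3.3 + 10.7*0.0 + 3.4*0.0 = 72.6 + 0.0 + 0.0 = 72.6


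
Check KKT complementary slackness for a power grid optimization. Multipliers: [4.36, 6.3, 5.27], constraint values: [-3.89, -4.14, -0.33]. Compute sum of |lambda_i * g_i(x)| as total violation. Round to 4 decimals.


KKT complementary slackness check:
lambda_1 * g_1 = 4.36 * -3.89 = -16.9604
lambda_2 * g_2 = 6.3 * -4.14 = -26.082
lambda_3 * g_3 = 5.27 * -0.33 = -1.7391
Total violation = 16.9604 + 26.082 + 1.7391 = 44.7815


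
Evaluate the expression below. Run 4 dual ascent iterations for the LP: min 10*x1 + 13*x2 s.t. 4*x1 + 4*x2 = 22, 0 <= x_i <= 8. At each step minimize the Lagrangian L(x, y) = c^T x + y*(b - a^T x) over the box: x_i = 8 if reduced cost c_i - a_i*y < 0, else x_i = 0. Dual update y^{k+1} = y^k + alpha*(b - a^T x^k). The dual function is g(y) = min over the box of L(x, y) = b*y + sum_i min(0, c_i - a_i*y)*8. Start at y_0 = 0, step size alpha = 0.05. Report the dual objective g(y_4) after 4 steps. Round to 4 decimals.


Dual ascent for LP: min 10*x1 + 13*x2, 4*x1 + 4*x2 = 22, 0 <= x_i <= 8
Step 1: y^k = 0.0, reduced costs: (10.0, 13.0)
  x^k = (0.0, 0.0), subgradient = b - a^T x = 22.0
  y^{k+1} = 0.0 + 0.05*22.0 = 1.1
Step 2: y^k = 1.1, reduced costs: (5.6, 8.6)
  x^k = (0.0, 0.0), subgradient = b - a^T x = 22.0
  y^{k+1} = 1.1 + 0.05*22.0 = 2.2
Step 3: y^k = 2.2, reduced costs: (1.2, 4.2)
  x^k = (0.0, 0.0), subgradient = b - a^T x = 22.0
  y^{k+1} = 2.2 + 0.05*22.0 = 3.3
Step 4: y^k = 3.3, reduced costs: (-3.2, -0.2)
  x^k = (8.0, 8.0), subgradient = b - a^T x = -42.0
  y^{k+1} = 3.3 + 0.05*-42.0 = 1.2
Dual objective at y_4 = 1.2: reduced costs (5.2, 8.2), box minimizer x = (0.0, 0.0)
g(y_4) = b*y + (c1 - a1*y)*x1 + (c2 - a2*y)*x2 = 22*1.2 + 5.2*0.0 + 8.2*0.0 = 26.4 + 0.0 + 0.0 = 26.4


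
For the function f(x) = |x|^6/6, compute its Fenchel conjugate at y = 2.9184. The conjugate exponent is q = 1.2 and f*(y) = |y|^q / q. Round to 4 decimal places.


The conjugate exponent q satisfies 1/p + 1/q = 1.
p = 6, so q = 6/(6 - 1) = 1.2
|y|^q = 2.9184^1.2 = 3.6155
f*(2.9184) = 3.6155 / 1.2 = 3.013


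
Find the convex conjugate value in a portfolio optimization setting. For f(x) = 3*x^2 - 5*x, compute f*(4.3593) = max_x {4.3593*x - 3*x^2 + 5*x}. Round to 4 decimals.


f*(y) = sup_x {y*x - a*x^2 - b*x} = sup_x {(y-b)*x - a*x^2}
FOC: (y - b) - 2a*x = 0 => x* = (y - b)/(2a)
x* = (4.3593 + 5)/(2*3) = 1.5599
f*(4.3593) = (y-b)^2/(4a) = (4.3593 + 5)^2/(4*3)
= 87.5965/12 = 7.2997


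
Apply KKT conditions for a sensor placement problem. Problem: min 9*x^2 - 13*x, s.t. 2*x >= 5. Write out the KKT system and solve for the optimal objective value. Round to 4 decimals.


Step 1: Try lambda = 0 (constraint inactive).
x_unc = 13/(2*9) = 0.7222
Check: 2*0.7222 = 1.4444 < 5 -- violated!
Step 2: Constraint must be active: 2*x = 5
x* = 5/2 = 2.5
lambda = (2*9*2.5 - 13)/2 = 16.0
Step 3: Compute optimal value.
f(x*) = 9*2.5^2 - 13*2.5 = 23.75


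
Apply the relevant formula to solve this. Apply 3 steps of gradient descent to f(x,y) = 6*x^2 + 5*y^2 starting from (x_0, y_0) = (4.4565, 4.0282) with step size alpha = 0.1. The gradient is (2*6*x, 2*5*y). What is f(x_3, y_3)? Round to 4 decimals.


Gradient descent on f(x,y) = 6*x^2 + 5*y^2.
Starting point: (4.4565, 4.0282), alpha = 0.1
Step 1: grad_x = 2*6*4.4565 = 53.478, grad_y = 2*5*4.0282 = 40.282
  x_1 = 4.4565 - 0.1*53.478 = -0.8913
  y_1 = 4.0282 - 0.1*40.282 = 0.0
Step 2: grad_x = 2*6*-0.8913 = -10.6956, grad_y = 2*5*0.0 = 0.0
  x_2 = -0.8913 - 0.1*-10.6956 = 0.1783
  y_2 = 0.0 - 0.1*0.0 = 0.0
Step 3: grad_x = 2*6*0.1783 = 2.1391, grad_y = 2*5*0.0 = 0.0
  x_3 = 0.1783 - 0.1*2.1391 = -0.0357
  y_3 = 0.0 - 0.1*0.0 = 0.0
f(-0.0357, 0.0) = 6*(-0.0357)^2 + 5*0.0^2 = 0.0076


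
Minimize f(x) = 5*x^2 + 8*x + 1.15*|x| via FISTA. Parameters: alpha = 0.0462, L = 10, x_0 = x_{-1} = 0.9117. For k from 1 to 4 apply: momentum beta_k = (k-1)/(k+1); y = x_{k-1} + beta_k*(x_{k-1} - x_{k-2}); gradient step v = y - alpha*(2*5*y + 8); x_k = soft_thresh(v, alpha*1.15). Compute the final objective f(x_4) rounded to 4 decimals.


FISTA on f(x) = 5*x^2 + 8*x + 1.15*|x|
L = 10, alpha = 0.0462
Iteration 1: beta = 0.0, y = 0.9117 + 0.0*(0.9117 - 0.9117) = 0.9117
  grad(y) = 17.117, v = y - alpha*grad = 0.1209
  prox(v) = soft_thresh(0.1209, 0.0531) = 0.0678
Iteration 2: beta = 0.3333, y = 0.0678 + 0.3333*(0.0678 - 0.9117) = -0.2135
  grad(y) = 5.8645, v = y - alpha*grad = -0.4845
  prox(v) = soft_thresh(-0.4845, 0.0531) = -0.4314
Iteration 3: beta = 0.5, y = -0.4314 + 0.5*(-0.4314 - 0.0678) = -0.6809
  grad(y) = 1.1908, v = y - alpha*grad = -0.7359
  prox(v) = soft_thresh(-0.7359, 0.0531) = -0.6828
Iteration 4: beta = 0.6, y = -0.6828 + 0.6*(-0.6828 + 0.4314) = -0.8337
  grad(y) = -0.3367, v = y - alpha*grad = -0.8181
  prox(v) = soft_thresh(-0.8181, 0.0531) = -0.765
f(x_4) = 5*(-0.765)^2 + 8*(-0.765) + 1.15*|-0.765| = -2.3141


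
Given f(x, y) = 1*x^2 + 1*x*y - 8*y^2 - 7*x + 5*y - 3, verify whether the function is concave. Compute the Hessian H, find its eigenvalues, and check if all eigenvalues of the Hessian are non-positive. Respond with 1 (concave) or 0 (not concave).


The Hessian of f(x,y) = 1*x^2 + 1*x*y - 8*y^2 - 7*x + 5*y - 3 is:
H = [[2, 1], [1, -16]]
Trace = 2 - 16 = -14
Determinant = 2*-16 - (1)^2 = -33
Discriminant = (-14)^2 - 4*-33 = 328.0
Eigenvalues: lambda_1 = -16.0554, lambda_2 = 2.0554
The function is not concave.

0


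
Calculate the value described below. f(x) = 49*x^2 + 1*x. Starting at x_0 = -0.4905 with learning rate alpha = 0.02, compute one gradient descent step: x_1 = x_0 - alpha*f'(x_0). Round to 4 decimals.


We compute the gradient at x_0 and apply the update.
f'(x) = 98*x + 1
f'(-0.4905) = 98*-0.4905 + 1 = -47.069
x_1 = -0.4905 - 0.02*-47.069 = 0.4509


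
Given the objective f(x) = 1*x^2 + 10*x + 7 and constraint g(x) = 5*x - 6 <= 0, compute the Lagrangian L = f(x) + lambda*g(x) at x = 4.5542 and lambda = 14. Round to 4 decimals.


Step 1: Evaluate f(x).
f(4.5542) = 1*4.5542^2 + 10*4.5542 + 7 = 73.2827
Step 2: Evaluate g(x).
g(4.5542) = 5*4.5542 - 6 = 16.771
Step 3: Compute Lagrangian.
L = 73.2827 + 14*16.771 = 308.0767


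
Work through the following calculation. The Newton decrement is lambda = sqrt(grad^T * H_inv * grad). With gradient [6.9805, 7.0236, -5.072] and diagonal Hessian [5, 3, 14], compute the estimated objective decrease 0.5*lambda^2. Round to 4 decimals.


Step 1: H is diagonal, so H^(-1) * g = [1.3961, 2.3412, -0.3623].
Step 2: g^T H^(-1) g = sum_i g_i^2 / H_ii
  = (6.9805)^2/5 + (7.0236)^2/3 + (-5.072)^2/14
  = 9.7455 + 16.4437 + 1.8375 = 28.0266
Step 3: Objective decrease = 0.5 * g^T H^(-1) g = 14.0133


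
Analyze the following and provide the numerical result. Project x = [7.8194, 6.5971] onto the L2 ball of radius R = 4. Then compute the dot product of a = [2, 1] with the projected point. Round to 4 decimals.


Step 1: Compute ||x|| (intermediates to 6 decimals).
||x|| = sqrt(7.8194^2 + 6.5971^2) = 10.230579
Step 2: Project.
Since ||x|| > R, scale = R/||x|| = 4/10.230579 = 0.390985, proj(x) = scale * x
proj(x) = [3.057268, 2.579367]
Step 3: Dot product.
a^T * proj(x) = 2*3.057268 + 1*2.579367 = 8.6939


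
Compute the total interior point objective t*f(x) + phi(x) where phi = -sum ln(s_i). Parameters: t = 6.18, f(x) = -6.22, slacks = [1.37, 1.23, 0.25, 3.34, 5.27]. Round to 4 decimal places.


Step 1: Compute log-barrier.
ln values: [0.3148, 0.207, -1.3863, 1.206, 1.662]
phi = -(0.3148 + 0.207 - 1.3863 + 1.206 + 1.662) = -2.0035
Step 2: Compute augmented objective.
t*f(x) = 6.18*-6.22 = -38.4396
Total = -38.4396 - 2.0035 = -40.4431


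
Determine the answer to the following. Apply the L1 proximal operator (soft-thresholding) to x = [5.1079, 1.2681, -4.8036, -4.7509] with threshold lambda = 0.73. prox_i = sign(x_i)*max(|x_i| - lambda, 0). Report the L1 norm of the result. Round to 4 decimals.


Soft-thresholding with lambda = 0.73:
prox(5.1079) = sign(5.1079)*max(|5.1079| - 0.73, 0) = 4.3779
prox(1.2681) = sign(1.2681)*max(|1.2681| - 0.73, 0) = 0.5381
prox(-4.8036) = sign(-4.8036)*max(|-4.8036| - 0.73, 0) = -4.0736
prox(-4.7509) = sign(-4.7509)*max(|-4.7509| - 0.73, 0) = -4.0209
prox(x) = [4.3779, 0.5381, -4.0736, -4.0209]
||prox(x)||_1 = 4.3779 + 0.5381 + 4.0736 + 4.0209 = 13.0105


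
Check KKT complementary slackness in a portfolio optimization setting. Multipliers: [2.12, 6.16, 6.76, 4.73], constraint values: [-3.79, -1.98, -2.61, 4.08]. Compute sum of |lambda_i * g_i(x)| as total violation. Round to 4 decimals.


KKT complementary slackness check:
lambda_1 * g_1 = 2.12 * -3.79 = -8.0348
lambda_2 * g_2 = 6.16 * -1.98 = -12.1968
lambda_3 * g_3 = 6.76 * -2.61 = -17.6436
lambda_4 * g_4 = 4.73 * 4.08 = 19.2984
Total violation = 8.0348 + 12.1968 + 17.6436 + 19.2984 = 57.1736


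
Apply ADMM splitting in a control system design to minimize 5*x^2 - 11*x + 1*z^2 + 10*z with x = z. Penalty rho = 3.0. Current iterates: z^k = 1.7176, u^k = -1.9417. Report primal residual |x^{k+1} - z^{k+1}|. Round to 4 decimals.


ADMM iteration with rho = 3.0, z^k = 1.7176, u^k = -1.9417
Step 1: x-update.
Minimize 5*x^2 - 11*x + (3.0/2)*(x - 1.7176 - 1.9417)^2
FOC: (2*5 + 3.0)*x = 11 + 3.0*(1.7176 + 1.9417)
x^{k+1} = 1.6906
Step 2: z-update.
Minimize 1*z^2 + 10*z + (3.0/2)*(1.6906 - z - 1.9417)^2
FOC: (2*1 + 3.0)*z = -10 + 3.0*(1.6906 - 1.9417)
z^{k+1} = -2.1507
Step 3: u-update.
u^{k+1} = -1.9417 + 1.6906 + 2.1507 = 1.8996
Step 4: Primal residual = |1.6906 + 2.1507| = 3.8413


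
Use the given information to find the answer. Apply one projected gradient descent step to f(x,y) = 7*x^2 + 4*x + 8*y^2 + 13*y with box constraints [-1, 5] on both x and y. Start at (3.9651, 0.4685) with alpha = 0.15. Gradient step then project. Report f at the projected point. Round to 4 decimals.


Step 1: Compute gradient at (3.9651, 0.4685).
grad_x = 2*7*3.9651 + 4 = 59.5114
grad_y = 2*8*0.4685 + 13 = 20.496
Step 2: Gradient step.
x_raw = 3.9651 - 0.15*59.5114 = -4.9616
y_raw = 0.4685 - 0.15*20.496 = -2.6059
Step 3: Project onto [-1, 5].
x_proj = clip(-4.9616) = -1.0
y_proj = clip(-2.6059) = -1.0
Step 4: Evaluate f.
f(-1.0, -1.0) = -2.0


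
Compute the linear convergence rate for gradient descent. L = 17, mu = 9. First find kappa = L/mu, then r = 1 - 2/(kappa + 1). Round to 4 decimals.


Step 1: Compute the condition number.
kappa = L/mu = 17/9 = 1.8889
Step 2: Compute the convergence rate.
r = 1 - 2/(kappa + 1) = 1 - 2*mu/(L + mu) = (L - mu)/(L + mu) = 8/26 = 0.3077


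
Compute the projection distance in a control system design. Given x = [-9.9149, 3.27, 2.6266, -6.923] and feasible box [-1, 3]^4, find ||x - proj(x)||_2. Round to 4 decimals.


Project each component onto [-1, 3].
clip(-9.9149) = -1.0, clip(3.27) = 3.0, clip(2.6266) = 2.6266, clip(-6.923) = -1.0
Projection = [-1.0, 3.0, 2.6266, -1.0]
Squared diffs: [79.4754, 0.0729, 0.0, 35.0819]
Distance = sqrt(114.6302) = 10.7066


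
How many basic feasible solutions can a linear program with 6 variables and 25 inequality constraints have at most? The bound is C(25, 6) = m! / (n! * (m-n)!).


Each vertex corresponds to some choice of n active constraints out of m, so the number of vertices is at most C(m, n) = m! / (n!(m-n)!).
m = 25, n = 6
Numerator: 25 * 24 * 23 * 22 * 21 * 20
Denominator: 6! = 720
C(25, 6) = 177100


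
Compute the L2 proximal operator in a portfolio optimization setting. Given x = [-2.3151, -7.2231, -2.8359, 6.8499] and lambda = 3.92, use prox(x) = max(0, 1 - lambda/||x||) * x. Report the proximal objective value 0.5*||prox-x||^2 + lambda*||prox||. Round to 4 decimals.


Step 1: Compute ||x||.
||x|| = 10.6064
Step 2: Compute scaling factor.
scale = max(0, 1 - 3.92/10.6064) = 0.6304
Step 3: prox(x) = [-1.4595, -4.5535, -1.7878, 4.3183]
||prox(x)|| = 6.6864
Step 4: Proximal objective.
0.5*||prox-x||^2 = 7.6832
lambda*||prox|| = 26.2107
Total = 33.894


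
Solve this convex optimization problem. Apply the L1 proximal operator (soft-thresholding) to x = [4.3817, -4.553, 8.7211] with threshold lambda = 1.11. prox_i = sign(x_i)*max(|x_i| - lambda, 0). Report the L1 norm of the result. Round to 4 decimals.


Soft-thresholding with lambda = 1.11:
prox(4.3817) = sign(4.3817)*max(|4.3817| - 1.11, 0) = 3.2717
prox(-4.553) = sign(-4.553)*max(|-4.553| - 1.11, 0) = -3.443
prox(8.7211) = sign(8.7211)*max(|8.7211| - 1.11, 0) = 7.6111
prox(x) = [3.2717, -3.443, 7.6111]
||prox(x)||_1 = 3.2717 + 3.443 + 7.6111 = 14.3258


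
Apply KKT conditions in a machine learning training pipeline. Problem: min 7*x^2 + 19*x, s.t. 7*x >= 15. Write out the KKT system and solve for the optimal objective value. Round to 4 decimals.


Step 1: Try lambda = 0 (constraint inactive).
x_unc = -19/(2*7) = -1.3571
Check: 7*-1.3571 = -9.4997 < 15 -- violated!
Step 2: Constraint must be active: 7*x = 15
x* = 15/7 = 2.1429 (rounded; the exact value 15/7 is used below)
lambda = (2*7*(15/7) + 19)/7 = 7.0
Step 3: Compute optimal value.
f(x*) = 7*(15/7)^2 + 19*(15/7) = 72.8571


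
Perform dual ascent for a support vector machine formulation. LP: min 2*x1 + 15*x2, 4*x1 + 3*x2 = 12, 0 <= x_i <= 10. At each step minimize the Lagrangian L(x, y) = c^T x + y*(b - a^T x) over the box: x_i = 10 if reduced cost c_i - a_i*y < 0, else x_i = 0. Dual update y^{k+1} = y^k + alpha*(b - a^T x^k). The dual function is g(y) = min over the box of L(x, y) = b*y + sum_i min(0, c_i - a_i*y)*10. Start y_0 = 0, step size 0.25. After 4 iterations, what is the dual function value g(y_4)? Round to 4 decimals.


Dual ascent for LP: min 2*x1 + 15*x2, 4*x1 + 3*x2 = 12, 0 <= x_i <= 10
Step 1: y^k = 0.0, reduced costs: (2.0, 15.0)
  x^k = (0.0, 0.0), subgradient = b - a^T x = 12.0
  y^{k+1} = 0.0 + 0.25*12.0 = 3.0
Step 2: y^k = 3.0, reduced costs: (-10.0, 6.0)
  x^k = (10.0, 0.0), subgradient = b - a^T x = -28.0
  y^{k+1} = 3.0 + 0.25*-28.0 = -4.0
Step 3: y^k = -4.0, reduced costs: (18.0, 27.0)
  x^k = (0.0, 0.0), subgradient = b - a^T x = 12.0
  y^{k+1} = -4.0 + 0.25*12.0 = -1.0
Step 4: y^k = -1.0, reduced costs: (6.0, 18.0)
  x^k = (0.0, 0.0), subgradient = b - a^T x = 12.0
  y^{k+1} = -1.0 + 0.25*12.0 = 2.0
Dual objective at y_4 = 2.0: reduced costs (-6.0, 9.0), box minimizer x = (10.0, 0.0)
g(y_4) = b*y + (c1 - a1*y)*x1 + (c2 - a2*y)*x2 = 12*2.0 + (-6.0)*10.0 + 9.0*0.0 = 24.0 - 60.0 + 0.0 = -36.0


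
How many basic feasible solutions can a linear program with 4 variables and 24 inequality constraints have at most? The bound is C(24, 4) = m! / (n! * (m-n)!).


Each vertex corresponds to some choice of n active constraints out of m, so the number of vertices is at most C(m, n) = m! / (n!(m-n)!).
m = 24, n = 4
Numerator: 24 * 23 * 22 * 21
Denominator: 4! = 24
C(24, 4) = 10626
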